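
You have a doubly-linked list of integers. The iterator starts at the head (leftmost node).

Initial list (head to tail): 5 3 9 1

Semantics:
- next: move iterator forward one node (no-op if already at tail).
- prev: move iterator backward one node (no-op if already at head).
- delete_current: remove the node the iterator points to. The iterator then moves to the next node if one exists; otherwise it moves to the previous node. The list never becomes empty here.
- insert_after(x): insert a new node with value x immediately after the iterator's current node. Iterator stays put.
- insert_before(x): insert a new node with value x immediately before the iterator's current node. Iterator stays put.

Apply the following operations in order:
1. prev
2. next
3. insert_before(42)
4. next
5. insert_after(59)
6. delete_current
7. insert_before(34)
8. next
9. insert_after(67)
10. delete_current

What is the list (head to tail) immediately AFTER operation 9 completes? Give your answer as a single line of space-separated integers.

After 1 (prev): list=[5, 3, 9, 1] cursor@5
After 2 (next): list=[5, 3, 9, 1] cursor@3
After 3 (insert_before(42)): list=[5, 42, 3, 9, 1] cursor@3
After 4 (next): list=[5, 42, 3, 9, 1] cursor@9
After 5 (insert_after(59)): list=[5, 42, 3, 9, 59, 1] cursor@9
After 6 (delete_current): list=[5, 42, 3, 59, 1] cursor@59
After 7 (insert_before(34)): list=[5, 42, 3, 34, 59, 1] cursor@59
After 8 (next): list=[5, 42, 3, 34, 59, 1] cursor@1
After 9 (insert_after(67)): list=[5, 42, 3, 34, 59, 1, 67] cursor@1

Answer: 5 42 3 34 59 1 67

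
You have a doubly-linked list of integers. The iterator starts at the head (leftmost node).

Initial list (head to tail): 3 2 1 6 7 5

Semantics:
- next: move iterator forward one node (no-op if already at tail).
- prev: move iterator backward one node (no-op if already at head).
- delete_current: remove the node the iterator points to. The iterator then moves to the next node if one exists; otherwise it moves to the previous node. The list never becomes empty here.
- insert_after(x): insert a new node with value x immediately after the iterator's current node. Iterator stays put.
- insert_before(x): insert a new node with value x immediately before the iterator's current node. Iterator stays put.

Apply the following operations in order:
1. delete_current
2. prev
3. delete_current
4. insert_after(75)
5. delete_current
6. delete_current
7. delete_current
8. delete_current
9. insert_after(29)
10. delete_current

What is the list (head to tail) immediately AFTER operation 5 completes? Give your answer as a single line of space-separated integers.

Answer: 75 6 7 5

Derivation:
After 1 (delete_current): list=[2, 1, 6, 7, 5] cursor@2
After 2 (prev): list=[2, 1, 6, 7, 5] cursor@2
After 3 (delete_current): list=[1, 6, 7, 5] cursor@1
After 4 (insert_after(75)): list=[1, 75, 6, 7, 5] cursor@1
After 5 (delete_current): list=[75, 6, 7, 5] cursor@75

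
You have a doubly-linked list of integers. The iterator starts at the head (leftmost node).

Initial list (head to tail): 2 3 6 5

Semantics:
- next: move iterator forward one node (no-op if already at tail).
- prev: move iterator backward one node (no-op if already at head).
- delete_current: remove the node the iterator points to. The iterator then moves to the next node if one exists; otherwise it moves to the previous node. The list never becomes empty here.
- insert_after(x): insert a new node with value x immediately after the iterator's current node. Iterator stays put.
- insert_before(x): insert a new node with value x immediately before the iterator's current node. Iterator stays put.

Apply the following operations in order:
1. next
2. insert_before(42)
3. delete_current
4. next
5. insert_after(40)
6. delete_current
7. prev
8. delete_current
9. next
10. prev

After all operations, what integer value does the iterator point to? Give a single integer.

After 1 (next): list=[2, 3, 6, 5] cursor@3
After 2 (insert_before(42)): list=[2, 42, 3, 6, 5] cursor@3
After 3 (delete_current): list=[2, 42, 6, 5] cursor@6
After 4 (next): list=[2, 42, 6, 5] cursor@5
After 5 (insert_after(40)): list=[2, 42, 6, 5, 40] cursor@5
After 6 (delete_current): list=[2, 42, 6, 40] cursor@40
After 7 (prev): list=[2, 42, 6, 40] cursor@6
After 8 (delete_current): list=[2, 42, 40] cursor@40
After 9 (next): list=[2, 42, 40] cursor@40
After 10 (prev): list=[2, 42, 40] cursor@42

Answer: 42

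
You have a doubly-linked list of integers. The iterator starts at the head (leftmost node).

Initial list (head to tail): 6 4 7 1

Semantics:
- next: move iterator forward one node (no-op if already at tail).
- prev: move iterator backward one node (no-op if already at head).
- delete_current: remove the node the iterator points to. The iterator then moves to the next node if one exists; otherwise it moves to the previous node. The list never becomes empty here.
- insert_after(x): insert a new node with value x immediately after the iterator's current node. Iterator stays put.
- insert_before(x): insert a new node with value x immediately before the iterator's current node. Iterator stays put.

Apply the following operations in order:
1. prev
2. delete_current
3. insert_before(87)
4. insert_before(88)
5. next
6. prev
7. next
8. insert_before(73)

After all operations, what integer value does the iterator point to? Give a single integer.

Answer: 7

Derivation:
After 1 (prev): list=[6, 4, 7, 1] cursor@6
After 2 (delete_current): list=[4, 7, 1] cursor@4
After 3 (insert_before(87)): list=[87, 4, 7, 1] cursor@4
After 4 (insert_before(88)): list=[87, 88, 4, 7, 1] cursor@4
After 5 (next): list=[87, 88, 4, 7, 1] cursor@7
After 6 (prev): list=[87, 88, 4, 7, 1] cursor@4
After 7 (next): list=[87, 88, 4, 7, 1] cursor@7
After 8 (insert_before(73)): list=[87, 88, 4, 73, 7, 1] cursor@7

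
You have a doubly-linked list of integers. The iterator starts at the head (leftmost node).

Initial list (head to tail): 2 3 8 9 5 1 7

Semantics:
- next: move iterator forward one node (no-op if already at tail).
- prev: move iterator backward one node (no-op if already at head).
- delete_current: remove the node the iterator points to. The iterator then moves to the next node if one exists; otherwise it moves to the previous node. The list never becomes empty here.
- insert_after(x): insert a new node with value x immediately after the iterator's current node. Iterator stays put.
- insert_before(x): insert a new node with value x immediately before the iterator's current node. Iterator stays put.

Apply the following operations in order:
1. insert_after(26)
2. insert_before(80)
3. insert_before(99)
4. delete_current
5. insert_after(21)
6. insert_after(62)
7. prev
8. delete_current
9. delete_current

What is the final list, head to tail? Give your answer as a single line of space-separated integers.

After 1 (insert_after(26)): list=[2, 26, 3, 8, 9, 5, 1, 7] cursor@2
After 2 (insert_before(80)): list=[80, 2, 26, 3, 8, 9, 5, 1, 7] cursor@2
After 3 (insert_before(99)): list=[80, 99, 2, 26, 3, 8, 9, 5, 1, 7] cursor@2
After 4 (delete_current): list=[80, 99, 26, 3, 8, 9, 5, 1, 7] cursor@26
After 5 (insert_after(21)): list=[80, 99, 26, 21, 3, 8, 9, 5, 1, 7] cursor@26
After 6 (insert_after(62)): list=[80, 99, 26, 62, 21, 3, 8, 9, 5, 1, 7] cursor@26
After 7 (prev): list=[80, 99, 26, 62, 21, 3, 8, 9, 5, 1, 7] cursor@99
After 8 (delete_current): list=[80, 26, 62, 21, 3, 8, 9, 5, 1, 7] cursor@26
After 9 (delete_current): list=[80, 62, 21, 3, 8, 9, 5, 1, 7] cursor@62

Answer: 80 62 21 3 8 9 5 1 7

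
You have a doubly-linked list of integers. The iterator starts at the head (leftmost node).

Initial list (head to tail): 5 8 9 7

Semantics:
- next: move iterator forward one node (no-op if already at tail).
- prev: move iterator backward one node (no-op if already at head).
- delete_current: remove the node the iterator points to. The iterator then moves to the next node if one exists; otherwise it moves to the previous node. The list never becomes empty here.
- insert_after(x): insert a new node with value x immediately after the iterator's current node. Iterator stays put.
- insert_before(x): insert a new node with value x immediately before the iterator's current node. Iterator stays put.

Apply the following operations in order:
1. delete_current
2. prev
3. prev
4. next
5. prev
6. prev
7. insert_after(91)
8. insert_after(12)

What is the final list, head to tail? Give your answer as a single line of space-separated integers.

After 1 (delete_current): list=[8, 9, 7] cursor@8
After 2 (prev): list=[8, 9, 7] cursor@8
After 3 (prev): list=[8, 9, 7] cursor@8
After 4 (next): list=[8, 9, 7] cursor@9
After 5 (prev): list=[8, 9, 7] cursor@8
After 6 (prev): list=[8, 9, 7] cursor@8
After 7 (insert_after(91)): list=[8, 91, 9, 7] cursor@8
After 8 (insert_after(12)): list=[8, 12, 91, 9, 7] cursor@8

Answer: 8 12 91 9 7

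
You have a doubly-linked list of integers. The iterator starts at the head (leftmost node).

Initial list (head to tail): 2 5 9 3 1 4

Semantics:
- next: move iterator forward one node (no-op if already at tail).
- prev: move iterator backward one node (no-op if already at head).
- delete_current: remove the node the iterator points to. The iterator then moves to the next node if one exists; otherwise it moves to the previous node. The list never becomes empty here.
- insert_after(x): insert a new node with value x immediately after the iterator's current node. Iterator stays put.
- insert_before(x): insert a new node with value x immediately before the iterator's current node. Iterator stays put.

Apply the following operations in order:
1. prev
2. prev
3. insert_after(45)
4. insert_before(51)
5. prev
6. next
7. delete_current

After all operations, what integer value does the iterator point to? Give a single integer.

After 1 (prev): list=[2, 5, 9, 3, 1, 4] cursor@2
After 2 (prev): list=[2, 5, 9, 3, 1, 4] cursor@2
After 3 (insert_after(45)): list=[2, 45, 5, 9, 3, 1, 4] cursor@2
After 4 (insert_before(51)): list=[51, 2, 45, 5, 9, 3, 1, 4] cursor@2
After 5 (prev): list=[51, 2, 45, 5, 9, 3, 1, 4] cursor@51
After 6 (next): list=[51, 2, 45, 5, 9, 3, 1, 4] cursor@2
After 7 (delete_current): list=[51, 45, 5, 9, 3, 1, 4] cursor@45

Answer: 45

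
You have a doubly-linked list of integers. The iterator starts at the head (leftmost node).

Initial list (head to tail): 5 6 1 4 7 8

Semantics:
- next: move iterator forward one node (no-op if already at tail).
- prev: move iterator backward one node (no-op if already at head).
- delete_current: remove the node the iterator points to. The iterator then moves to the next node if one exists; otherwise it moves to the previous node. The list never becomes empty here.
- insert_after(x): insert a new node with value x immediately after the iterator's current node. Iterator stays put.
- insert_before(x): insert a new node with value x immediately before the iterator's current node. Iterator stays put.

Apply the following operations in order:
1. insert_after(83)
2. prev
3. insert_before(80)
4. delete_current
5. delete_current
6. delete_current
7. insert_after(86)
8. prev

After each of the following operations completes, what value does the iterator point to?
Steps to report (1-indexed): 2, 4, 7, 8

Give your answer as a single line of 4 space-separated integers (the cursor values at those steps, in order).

After 1 (insert_after(83)): list=[5, 83, 6, 1, 4, 7, 8] cursor@5
After 2 (prev): list=[5, 83, 6, 1, 4, 7, 8] cursor@5
After 3 (insert_before(80)): list=[80, 5, 83, 6, 1, 4, 7, 8] cursor@5
After 4 (delete_current): list=[80, 83, 6, 1, 4, 7, 8] cursor@83
After 5 (delete_current): list=[80, 6, 1, 4, 7, 8] cursor@6
After 6 (delete_current): list=[80, 1, 4, 7, 8] cursor@1
After 7 (insert_after(86)): list=[80, 1, 86, 4, 7, 8] cursor@1
After 8 (prev): list=[80, 1, 86, 4, 7, 8] cursor@80

Answer: 5 83 1 80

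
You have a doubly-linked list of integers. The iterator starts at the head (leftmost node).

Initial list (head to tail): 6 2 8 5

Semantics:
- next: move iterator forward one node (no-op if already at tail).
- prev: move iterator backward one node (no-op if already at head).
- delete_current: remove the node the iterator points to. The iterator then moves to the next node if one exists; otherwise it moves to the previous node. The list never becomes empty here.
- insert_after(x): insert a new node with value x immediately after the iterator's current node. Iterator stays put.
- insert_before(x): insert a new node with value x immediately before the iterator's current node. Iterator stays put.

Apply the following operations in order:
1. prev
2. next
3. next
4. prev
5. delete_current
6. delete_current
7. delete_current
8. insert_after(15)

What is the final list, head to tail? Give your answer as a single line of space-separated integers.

Answer: 6 15

Derivation:
After 1 (prev): list=[6, 2, 8, 5] cursor@6
After 2 (next): list=[6, 2, 8, 5] cursor@2
After 3 (next): list=[6, 2, 8, 5] cursor@8
After 4 (prev): list=[6, 2, 8, 5] cursor@2
After 5 (delete_current): list=[6, 8, 5] cursor@8
After 6 (delete_current): list=[6, 5] cursor@5
After 7 (delete_current): list=[6] cursor@6
After 8 (insert_after(15)): list=[6, 15] cursor@6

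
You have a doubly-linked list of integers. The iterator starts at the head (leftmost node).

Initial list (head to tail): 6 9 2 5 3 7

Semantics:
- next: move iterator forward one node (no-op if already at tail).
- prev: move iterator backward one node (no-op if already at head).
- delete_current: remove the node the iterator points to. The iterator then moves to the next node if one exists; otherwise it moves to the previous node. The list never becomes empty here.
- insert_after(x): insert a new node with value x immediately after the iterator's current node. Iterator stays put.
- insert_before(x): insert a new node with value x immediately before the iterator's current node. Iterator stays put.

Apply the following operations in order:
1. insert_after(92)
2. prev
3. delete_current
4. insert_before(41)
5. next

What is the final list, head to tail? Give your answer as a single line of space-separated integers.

After 1 (insert_after(92)): list=[6, 92, 9, 2, 5, 3, 7] cursor@6
After 2 (prev): list=[6, 92, 9, 2, 5, 3, 7] cursor@6
After 3 (delete_current): list=[92, 9, 2, 5, 3, 7] cursor@92
After 4 (insert_before(41)): list=[41, 92, 9, 2, 5, 3, 7] cursor@92
After 5 (next): list=[41, 92, 9, 2, 5, 3, 7] cursor@9

Answer: 41 92 9 2 5 3 7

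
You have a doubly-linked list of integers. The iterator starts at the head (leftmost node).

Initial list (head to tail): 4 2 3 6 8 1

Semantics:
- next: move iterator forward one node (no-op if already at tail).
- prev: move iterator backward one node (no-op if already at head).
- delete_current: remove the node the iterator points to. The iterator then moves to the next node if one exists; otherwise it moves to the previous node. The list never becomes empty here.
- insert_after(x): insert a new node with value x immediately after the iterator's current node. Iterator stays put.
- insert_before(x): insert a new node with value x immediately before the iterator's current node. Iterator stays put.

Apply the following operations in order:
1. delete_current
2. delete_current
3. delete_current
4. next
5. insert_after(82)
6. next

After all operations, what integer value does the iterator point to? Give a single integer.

Answer: 82

Derivation:
After 1 (delete_current): list=[2, 3, 6, 8, 1] cursor@2
After 2 (delete_current): list=[3, 6, 8, 1] cursor@3
After 3 (delete_current): list=[6, 8, 1] cursor@6
After 4 (next): list=[6, 8, 1] cursor@8
After 5 (insert_after(82)): list=[6, 8, 82, 1] cursor@8
After 6 (next): list=[6, 8, 82, 1] cursor@82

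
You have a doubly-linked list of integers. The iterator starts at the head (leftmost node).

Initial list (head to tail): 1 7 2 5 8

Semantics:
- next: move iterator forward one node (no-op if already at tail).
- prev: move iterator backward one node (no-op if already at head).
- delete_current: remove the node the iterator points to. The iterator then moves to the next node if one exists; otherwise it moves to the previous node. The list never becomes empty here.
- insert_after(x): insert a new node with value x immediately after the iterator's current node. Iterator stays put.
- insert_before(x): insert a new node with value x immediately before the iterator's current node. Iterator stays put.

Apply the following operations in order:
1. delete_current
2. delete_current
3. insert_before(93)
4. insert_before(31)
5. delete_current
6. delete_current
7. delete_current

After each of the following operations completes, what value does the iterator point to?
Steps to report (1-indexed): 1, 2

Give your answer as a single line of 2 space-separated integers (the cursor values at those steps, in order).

After 1 (delete_current): list=[7, 2, 5, 8] cursor@7
After 2 (delete_current): list=[2, 5, 8] cursor@2
After 3 (insert_before(93)): list=[93, 2, 5, 8] cursor@2
After 4 (insert_before(31)): list=[93, 31, 2, 5, 8] cursor@2
After 5 (delete_current): list=[93, 31, 5, 8] cursor@5
After 6 (delete_current): list=[93, 31, 8] cursor@8
After 7 (delete_current): list=[93, 31] cursor@31

Answer: 7 2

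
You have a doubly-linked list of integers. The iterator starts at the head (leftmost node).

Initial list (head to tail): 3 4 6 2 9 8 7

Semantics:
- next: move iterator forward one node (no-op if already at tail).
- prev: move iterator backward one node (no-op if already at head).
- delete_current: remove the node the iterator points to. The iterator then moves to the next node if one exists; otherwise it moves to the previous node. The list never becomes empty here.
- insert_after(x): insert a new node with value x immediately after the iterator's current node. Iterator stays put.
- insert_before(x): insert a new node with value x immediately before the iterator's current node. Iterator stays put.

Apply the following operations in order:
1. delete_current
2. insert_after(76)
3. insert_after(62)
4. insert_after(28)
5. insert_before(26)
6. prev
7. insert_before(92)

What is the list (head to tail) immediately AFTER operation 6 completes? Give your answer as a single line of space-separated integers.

Answer: 26 4 28 62 76 6 2 9 8 7

Derivation:
After 1 (delete_current): list=[4, 6, 2, 9, 8, 7] cursor@4
After 2 (insert_after(76)): list=[4, 76, 6, 2, 9, 8, 7] cursor@4
After 3 (insert_after(62)): list=[4, 62, 76, 6, 2, 9, 8, 7] cursor@4
After 4 (insert_after(28)): list=[4, 28, 62, 76, 6, 2, 9, 8, 7] cursor@4
After 5 (insert_before(26)): list=[26, 4, 28, 62, 76, 6, 2, 9, 8, 7] cursor@4
After 6 (prev): list=[26, 4, 28, 62, 76, 6, 2, 9, 8, 7] cursor@26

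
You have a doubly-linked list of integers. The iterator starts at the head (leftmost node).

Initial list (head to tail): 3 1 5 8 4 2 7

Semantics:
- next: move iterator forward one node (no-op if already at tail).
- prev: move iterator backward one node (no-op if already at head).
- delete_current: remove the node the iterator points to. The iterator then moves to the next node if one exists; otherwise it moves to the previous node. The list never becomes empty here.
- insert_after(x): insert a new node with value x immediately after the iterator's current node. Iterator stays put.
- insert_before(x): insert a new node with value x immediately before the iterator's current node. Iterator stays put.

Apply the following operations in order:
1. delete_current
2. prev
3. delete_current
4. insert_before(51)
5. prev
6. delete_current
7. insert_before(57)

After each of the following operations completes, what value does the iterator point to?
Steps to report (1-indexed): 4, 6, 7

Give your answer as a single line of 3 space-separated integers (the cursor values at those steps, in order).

After 1 (delete_current): list=[1, 5, 8, 4, 2, 7] cursor@1
After 2 (prev): list=[1, 5, 8, 4, 2, 7] cursor@1
After 3 (delete_current): list=[5, 8, 4, 2, 7] cursor@5
After 4 (insert_before(51)): list=[51, 5, 8, 4, 2, 7] cursor@5
After 5 (prev): list=[51, 5, 8, 4, 2, 7] cursor@51
After 6 (delete_current): list=[5, 8, 4, 2, 7] cursor@5
After 7 (insert_before(57)): list=[57, 5, 8, 4, 2, 7] cursor@5

Answer: 5 5 5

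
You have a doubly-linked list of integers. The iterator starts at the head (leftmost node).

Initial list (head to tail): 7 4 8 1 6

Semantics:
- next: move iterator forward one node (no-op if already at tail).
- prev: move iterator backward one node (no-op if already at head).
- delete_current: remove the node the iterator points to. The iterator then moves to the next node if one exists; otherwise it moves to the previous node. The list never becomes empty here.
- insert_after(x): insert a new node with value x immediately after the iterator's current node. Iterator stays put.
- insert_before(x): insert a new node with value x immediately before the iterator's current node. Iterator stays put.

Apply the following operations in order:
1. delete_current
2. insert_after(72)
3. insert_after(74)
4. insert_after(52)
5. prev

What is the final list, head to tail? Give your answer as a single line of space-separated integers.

Answer: 4 52 74 72 8 1 6

Derivation:
After 1 (delete_current): list=[4, 8, 1, 6] cursor@4
After 2 (insert_after(72)): list=[4, 72, 8, 1, 6] cursor@4
After 3 (insert_after(74)): list=[4, 74, 72, 8, 1, 6] cursor@4
After 4 (insert_after(52)): list=[4, 52, 74, 72, 8, 1, 6] cursor@4
After 5 (prev): list=[4, 52, 74, 72, 8, 1, 6] cursor@4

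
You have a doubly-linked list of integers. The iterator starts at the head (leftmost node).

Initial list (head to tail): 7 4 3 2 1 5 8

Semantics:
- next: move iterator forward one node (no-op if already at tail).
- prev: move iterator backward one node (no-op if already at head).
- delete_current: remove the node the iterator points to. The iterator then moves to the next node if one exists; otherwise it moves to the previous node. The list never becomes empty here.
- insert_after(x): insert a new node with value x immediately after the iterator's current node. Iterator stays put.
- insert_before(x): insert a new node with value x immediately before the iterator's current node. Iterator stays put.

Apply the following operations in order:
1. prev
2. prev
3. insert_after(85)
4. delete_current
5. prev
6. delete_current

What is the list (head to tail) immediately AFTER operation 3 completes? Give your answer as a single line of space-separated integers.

After 1 (prev): list=[7, 4, 3, 2, 1, 5, 8] cursor@7
After 2 (prev): list=[7, 4, 3, 2, 1, 5, 8] cursor@7
After 3 (insert_after(85)): list=[7, 85, 4, 3, 2, 1, 5, 8] cursor@7

Answer: 7 85 4 3 2 1 5 8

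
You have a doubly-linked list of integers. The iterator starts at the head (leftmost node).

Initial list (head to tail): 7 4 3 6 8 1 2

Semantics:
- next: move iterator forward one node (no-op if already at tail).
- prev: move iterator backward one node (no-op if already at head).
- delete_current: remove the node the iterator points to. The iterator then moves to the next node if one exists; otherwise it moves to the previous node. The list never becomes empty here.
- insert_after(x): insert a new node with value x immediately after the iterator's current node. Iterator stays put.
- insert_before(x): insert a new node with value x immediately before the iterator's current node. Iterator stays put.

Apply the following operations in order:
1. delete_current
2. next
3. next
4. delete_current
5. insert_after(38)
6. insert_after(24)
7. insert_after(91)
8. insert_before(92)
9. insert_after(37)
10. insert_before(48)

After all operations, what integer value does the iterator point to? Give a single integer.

After 1 (delete_current): list=[4, 3, 6, 8, 1, 2] cursor@4
After 2 (next): list=[4, 3, 6, 8, 1, 2] cursor@3
After 3 (next): list=[4, 3, 6, 8, 1, 2] cursor@6
After 4 (delete_current): list=[4, 3, 8, 1, 2] cursor@8
After 5 (insert_after(38)): list=[4, 3, 8, 38, 1, 2] cursor@8
After 6 (insert_after(24)): list=[4, 3, 8, 24, 38, 1, 2] cursor@8
After 7 (insert_after(91)): list=[4, 3, 8, 91, 24, 38, 1, 2] cursor@8
After 8 (insert_before(92)): list=[4, 3, 92, 8, 91, 24, 38, 1, 2] cursor@8
After 9 (insert_after(37)): list=[4, 3, 92, 8, 37, 91, 24, 38, 1, 2] cursor@8
After 10 (insert_before(48)): list=[4, 3, 92, 48, 8, 37, 91, 24, 38, 1, 2] cursor@8

Answer: 8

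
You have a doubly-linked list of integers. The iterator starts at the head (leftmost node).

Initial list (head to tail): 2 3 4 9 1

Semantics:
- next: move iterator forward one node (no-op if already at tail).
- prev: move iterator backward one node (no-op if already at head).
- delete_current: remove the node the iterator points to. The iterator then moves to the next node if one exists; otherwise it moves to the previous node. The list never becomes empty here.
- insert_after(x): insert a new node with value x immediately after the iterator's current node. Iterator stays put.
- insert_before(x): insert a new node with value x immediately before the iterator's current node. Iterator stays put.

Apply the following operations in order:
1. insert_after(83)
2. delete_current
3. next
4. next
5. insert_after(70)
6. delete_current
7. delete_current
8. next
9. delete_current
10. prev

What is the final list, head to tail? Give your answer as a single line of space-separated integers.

Answer: 83 3 9

Derivation:
After 1 (insert_after(83)): list=[2, 83, 3, 4, 9, 1] cursor@2
After 2 (delete_current): list=[83, 3, 4, 9, 1] cursor@83
After 3 (next): list=[83, 3, 4, 9, 1] cursor@3
After 4 (next): list=[83, 3, 4, 9, 1] cursor@4
After 5 (insert_after(70)): list=[83, 3, 4, 70, 9, 1] cursor@4
After 6 (delete_current): list=[83, 3, 70, 9, 1] cursor@70
After 7 (delete_current): list=[83, 3, 9, 1] cursor@9
After 8 (next): list=[83, 3, 9, 1] cursor@1
After 9 (delete_current): list=[83, 3, 9] cursor@9
After 10 (prev): list=[83, 3, 9] cursor@3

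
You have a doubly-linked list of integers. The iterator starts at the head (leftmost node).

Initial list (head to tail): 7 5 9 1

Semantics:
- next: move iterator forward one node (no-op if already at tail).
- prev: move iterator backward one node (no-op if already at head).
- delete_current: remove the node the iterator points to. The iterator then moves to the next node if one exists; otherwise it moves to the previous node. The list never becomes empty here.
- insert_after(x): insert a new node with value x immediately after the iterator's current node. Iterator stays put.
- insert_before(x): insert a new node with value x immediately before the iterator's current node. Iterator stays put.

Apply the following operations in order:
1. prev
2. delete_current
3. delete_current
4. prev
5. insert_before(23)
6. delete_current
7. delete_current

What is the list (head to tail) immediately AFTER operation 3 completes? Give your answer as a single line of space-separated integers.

After 1 (prev): list=[7, 5, 9, 1] cursor@7
After 2 (delete_current): list=[5, 9, 1] cursor@5
After 3 (delete_current): list=[9, 1] cursor@9

Answer: 9 1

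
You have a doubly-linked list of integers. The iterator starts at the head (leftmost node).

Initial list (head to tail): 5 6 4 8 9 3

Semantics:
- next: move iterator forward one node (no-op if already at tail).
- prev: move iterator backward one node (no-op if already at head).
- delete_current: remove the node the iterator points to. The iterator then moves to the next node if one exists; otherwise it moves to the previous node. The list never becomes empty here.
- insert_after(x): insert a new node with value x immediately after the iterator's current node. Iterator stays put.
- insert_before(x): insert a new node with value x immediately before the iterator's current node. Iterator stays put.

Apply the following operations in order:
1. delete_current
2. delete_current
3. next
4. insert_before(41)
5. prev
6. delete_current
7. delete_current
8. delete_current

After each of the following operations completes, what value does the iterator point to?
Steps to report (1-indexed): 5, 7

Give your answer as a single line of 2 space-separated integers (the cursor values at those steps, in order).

After 1 (delete_current): list=[6, 4, 8, 9, 3] cursor@6
After 2 (delete_current): list=[4, 8, 9, 3] cursor@4
After 3 (next): list=[4, 8, 9, 3] cursor@8
After 4 (insert_before(41)): list=[4, 41, 8, 9, 3] cursor@8
After 5 (prev): list=[4, 41, 8, 9, 3] cursor@41
After 6 (delete_current): list=[4, 8, 9, 3] cursor@8
After 7 (delete_current): list=[4, 9, 3] cursor@9
After 8 (delete_current): list=[4, 3] cursor@3

Answer: 41 9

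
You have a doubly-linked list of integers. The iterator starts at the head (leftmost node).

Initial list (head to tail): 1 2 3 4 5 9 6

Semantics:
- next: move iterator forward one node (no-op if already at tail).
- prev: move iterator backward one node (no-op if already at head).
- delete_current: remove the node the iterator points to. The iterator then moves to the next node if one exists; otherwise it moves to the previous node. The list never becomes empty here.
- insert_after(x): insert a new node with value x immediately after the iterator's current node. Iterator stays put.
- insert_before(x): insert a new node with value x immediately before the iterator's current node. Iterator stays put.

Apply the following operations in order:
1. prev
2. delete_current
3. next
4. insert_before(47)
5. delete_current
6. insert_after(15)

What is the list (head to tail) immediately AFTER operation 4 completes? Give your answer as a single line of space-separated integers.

After 1 (prev): list=[1, 2, 3, 4, 5, 9, 6] cursor@1
After 2 (delete_current): list=[2, 3, 4, 5, 9, 6] cursor@2
After 3 (next): list=[2, 3, 4, 5, 9, 6] cursor@3
After 4 (insert_before(47)): list=[2, 47, 3, 4, 5, 9, 6] cursor@3

Answer: 2 47 3 4 5 9 6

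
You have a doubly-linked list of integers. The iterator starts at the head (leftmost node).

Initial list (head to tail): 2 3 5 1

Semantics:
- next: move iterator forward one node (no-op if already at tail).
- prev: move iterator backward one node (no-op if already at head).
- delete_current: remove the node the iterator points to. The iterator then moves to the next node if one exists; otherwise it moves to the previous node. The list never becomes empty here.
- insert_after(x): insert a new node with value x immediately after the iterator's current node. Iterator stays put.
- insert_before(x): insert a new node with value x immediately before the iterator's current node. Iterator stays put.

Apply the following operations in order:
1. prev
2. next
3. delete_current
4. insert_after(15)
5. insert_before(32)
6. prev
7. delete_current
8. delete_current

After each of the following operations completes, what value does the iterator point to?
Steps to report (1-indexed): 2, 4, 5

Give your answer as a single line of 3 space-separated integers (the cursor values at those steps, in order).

After 1 (prev): list=[2, 3, 5, 1] cursor@2
After 2 (next): list=[2, 3, 5, 1] cursor@3
After 3 (delete_current): list=[2, 5, 1] cursor@5
After 4 (insert_after(15)): list=[2, 5, 15, 1] cursor@5
After 5 (insert_before(32)): list=[2, 32, 5, 15, 1] cursor@5
After 6 (prev): list=[2, 32, 5, 15, 1] cursor@32
After 7 (delete_current): list=[2, 5, 15, 1] cursor@5
After 8 (delete_current): list=[2, 15, 1] cursor@15

Answer: 3 5 5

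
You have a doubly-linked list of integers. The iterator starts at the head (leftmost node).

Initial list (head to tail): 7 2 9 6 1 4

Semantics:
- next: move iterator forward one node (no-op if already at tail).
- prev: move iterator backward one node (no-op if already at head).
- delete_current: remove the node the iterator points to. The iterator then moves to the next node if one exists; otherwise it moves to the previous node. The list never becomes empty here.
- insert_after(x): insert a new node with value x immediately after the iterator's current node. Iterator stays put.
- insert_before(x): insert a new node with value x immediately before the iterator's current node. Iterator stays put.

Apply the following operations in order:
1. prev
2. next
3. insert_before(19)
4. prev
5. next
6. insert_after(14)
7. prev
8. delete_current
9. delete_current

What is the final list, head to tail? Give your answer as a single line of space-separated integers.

Answer: 7 14 9 6 1 4

Derivation:
After 1 (prev): list=[7, 2, 9, 6, 1, 4] cursor@7
After 2 (next): list=[7, 2, 9, 6, 1, 4] cursor@2
After 3 (insert_before(19)): list=[7, 19, 2, 9, 6, 1, 4] cursor@2
After 4 (prev): list=[7, 19, 2, 9, 6, 1, 4] cursor@19
After 5 (next): list=[7, 19, 2, 9, 6, 1, 4] cursor@2
After 6 (insert_after(14)): list=[7, 19, 2, 14, 9, 6, 1, 4] cursor@2
After 7 (prev): list=[7, 19, 2, 14, 9, 6, 1, 4] cursor@19
After 8 (delete_current): list=[7, 2, 14, 9, 6, 1, 4] cursor@2
After 9 (delete_current): list=[7, 14, 9, 6, 1, 4] cursor@14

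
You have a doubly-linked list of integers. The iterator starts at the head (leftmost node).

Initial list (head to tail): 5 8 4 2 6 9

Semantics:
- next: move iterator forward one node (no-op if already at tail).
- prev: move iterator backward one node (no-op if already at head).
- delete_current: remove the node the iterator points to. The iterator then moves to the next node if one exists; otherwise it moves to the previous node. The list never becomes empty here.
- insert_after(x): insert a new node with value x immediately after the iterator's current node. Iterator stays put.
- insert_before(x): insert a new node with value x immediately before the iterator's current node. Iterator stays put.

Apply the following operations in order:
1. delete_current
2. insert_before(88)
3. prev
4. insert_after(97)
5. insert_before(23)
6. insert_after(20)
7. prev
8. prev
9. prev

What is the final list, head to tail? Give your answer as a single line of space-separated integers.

Answer: 23 88 20 97 8 4 2 6 9

Derivation:
After 1 (delete_current): list=[8, 4, 2, 6, 9] cursor@8
After 2 (insert_before(88)): list=[88, 8, 4, 2, 6, 9] cursor@8
After 3 (prev): list=[88, 8, 4, 2, 6, 9] cursor@88
After 4 (insert_after(97)): list=[88, 97, 8, 4, 2, 6, 9] cursor@88
After 5 (insert_before(23)): list=[23, 88, 97, 8, 4, 2, 6, 9] cursor@88
After 6 (insert_after(20)): list=[23, 88, 20, 97, 8, 4, 2, 6, 9] cursor@88
After 7 (prev): list=[23, 88, 20, 97, 8, 4, 2, 6, 9] cursor@23
After 8 (prev): list=[23, 88, 20, 97, 8, 4, 2, 6, 9] cursor@23
After 9 (prev): list=[23, 88, 20, 97, 8, 4, 2, 6, 9] cursor@23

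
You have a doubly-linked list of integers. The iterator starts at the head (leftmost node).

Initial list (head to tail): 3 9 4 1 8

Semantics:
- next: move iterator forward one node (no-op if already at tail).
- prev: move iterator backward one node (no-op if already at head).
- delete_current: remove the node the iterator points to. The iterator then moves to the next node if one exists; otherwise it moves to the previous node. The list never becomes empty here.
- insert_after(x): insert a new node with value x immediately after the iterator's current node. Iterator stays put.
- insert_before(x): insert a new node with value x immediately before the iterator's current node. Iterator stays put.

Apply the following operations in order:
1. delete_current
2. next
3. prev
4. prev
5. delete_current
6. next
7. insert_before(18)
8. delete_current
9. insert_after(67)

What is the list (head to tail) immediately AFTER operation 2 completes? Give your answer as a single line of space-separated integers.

After 1 (delete_current): list=[9, 4, 1, 8] cursor@9
After 2 (next): list=[9, 4, 1, 8] cursor@4

Answer: 9 4 1 8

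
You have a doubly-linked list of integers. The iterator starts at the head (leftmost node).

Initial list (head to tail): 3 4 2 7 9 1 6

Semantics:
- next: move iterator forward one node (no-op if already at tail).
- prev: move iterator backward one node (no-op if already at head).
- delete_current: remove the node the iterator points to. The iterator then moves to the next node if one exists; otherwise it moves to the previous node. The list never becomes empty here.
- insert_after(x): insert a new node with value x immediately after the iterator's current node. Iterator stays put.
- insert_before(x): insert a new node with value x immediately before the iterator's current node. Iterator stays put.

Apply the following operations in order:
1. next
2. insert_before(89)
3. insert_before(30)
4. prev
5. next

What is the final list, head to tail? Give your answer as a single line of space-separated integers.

Answer: 3 89 30 4 2 7 9 1 6

Derivation:
After 1 (next): list=[3, 4, 2, 7, 9, 1, 6] cursor@4
After 2 (insert_before(89)): list=[3, 89, 4, 2, 7, 9, 1, 6] cursor@4
After 3 (insert_before(30)): list=[3, 89, 30, 4, 2, 7, 9, 1, 6] cursor@4
After 4 (prev): list=[3, 89, 30, 4, 2, 7, 9, 1, 6] cursor@30
After 5 (next): list=[3, 89, 30, 4, 2, 7, 9, 1, 6] cursor@4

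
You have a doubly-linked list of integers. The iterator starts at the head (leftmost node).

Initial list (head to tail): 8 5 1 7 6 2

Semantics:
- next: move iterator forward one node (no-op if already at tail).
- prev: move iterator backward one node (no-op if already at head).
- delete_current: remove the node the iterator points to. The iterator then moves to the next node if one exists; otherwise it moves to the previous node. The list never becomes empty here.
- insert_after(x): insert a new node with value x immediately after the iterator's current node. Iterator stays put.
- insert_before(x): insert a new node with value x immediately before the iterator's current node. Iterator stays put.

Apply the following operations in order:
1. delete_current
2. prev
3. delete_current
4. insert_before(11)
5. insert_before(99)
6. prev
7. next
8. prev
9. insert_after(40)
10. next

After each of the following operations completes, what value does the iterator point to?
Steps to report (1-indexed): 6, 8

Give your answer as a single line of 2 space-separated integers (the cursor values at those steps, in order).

Answer: 99 99

Derivation:
After 1 (delete_current): list=[5, 1, 7, 6, 2] cursor@5
After 2 (prev): list=[5, 1, 7, 6, 2] cursor@5
After 3 (delete_current): list=[1, 7, 6, 2] cursor@1
After 4 (insert_before(11)): list=[11, 1, 7, 6, 2] cursor@1
After 5 (insert_before(99)): list=[11, 99, 1, 7, 6, 2] cursor@1
After 6 (prev): list=[11, 99, 1, 7, 6, 2] cursor@99
After 7 (next): list=[11, 99, 1, 7, 6, 2] cursor@1
After 8 (prev): list=[11, 99, 1, 7, 6, 2] cursor@99
After 9 (insert_after(40)): list=[11, 99, 40, 1, 7, 6, 2] cursor@99
After 10 (next): list=[11, 99, 40, 1, 7, 6, 2] cursor@40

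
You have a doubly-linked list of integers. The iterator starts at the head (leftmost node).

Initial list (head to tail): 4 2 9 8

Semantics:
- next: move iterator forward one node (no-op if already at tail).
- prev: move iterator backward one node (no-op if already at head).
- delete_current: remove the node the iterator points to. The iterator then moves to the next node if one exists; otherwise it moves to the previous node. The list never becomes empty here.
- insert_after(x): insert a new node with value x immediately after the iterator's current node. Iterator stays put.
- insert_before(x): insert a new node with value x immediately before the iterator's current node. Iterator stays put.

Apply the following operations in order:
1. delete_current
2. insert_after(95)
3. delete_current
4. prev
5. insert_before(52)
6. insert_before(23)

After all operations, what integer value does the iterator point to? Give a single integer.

Answer: 95

Derivation:
After 1 (delete_current): list=[2, 9, 8] cursor@2
After 2 (insert_after(95)): list=[2, 95, 9, 8] cursor@2
After 3 (delete_current): list=[95, 9, 8] cursor@95
After 4 (prev): list=[95, 9, 8] cursor@95
After 5 (insert_before(52)): list=[52, 95, 9, 8] cursor@95
After 6 (insert_before(23)): list=[52, 23, 95, 9, 8] cursor@95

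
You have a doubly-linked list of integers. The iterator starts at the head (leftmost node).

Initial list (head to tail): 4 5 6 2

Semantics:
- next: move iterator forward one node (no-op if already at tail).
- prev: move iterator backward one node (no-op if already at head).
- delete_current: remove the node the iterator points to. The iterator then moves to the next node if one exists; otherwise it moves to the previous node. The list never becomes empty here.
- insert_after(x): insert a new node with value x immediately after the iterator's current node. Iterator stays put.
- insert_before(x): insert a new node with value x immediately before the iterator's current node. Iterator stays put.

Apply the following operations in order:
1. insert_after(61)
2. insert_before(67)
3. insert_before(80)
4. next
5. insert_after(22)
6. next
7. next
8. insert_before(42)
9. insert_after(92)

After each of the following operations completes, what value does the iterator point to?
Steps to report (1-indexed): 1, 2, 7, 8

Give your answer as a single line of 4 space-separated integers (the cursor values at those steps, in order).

After 1 (insert_after(61)): list=[4, 61, 5, 6, 2] cursor@4
After 2 (insert_before(67)): list=[67, 4, 61, 5, 6, 2] cursor@4
After 3 (insert_before(80)): list=[67, 80, 4, 61, 5, 6, 2] cursor@4
After 4 (next): list=[67, 80, 4, 61, 5, 6, 2] cursor@61
After 5 (insert_after(22)): list=[67, 80, 4, 61, 22, 5, 6, 2] cursor@61
After 6 (next): list=[67, 80, 4, 61, 22, 5, 6, 2] cursor@22
After 7 (next): list=[67, 80, 4, 61, 22, 5, 6, 2] cursor@5
After 8 (insert_before(42)): list=[67, 80, 4, 61, 22, 42, 5, 6, 2] cursor@5
After 9 (insert_after(92)): list=[67, 80, 4, 61, 22, 42, 5, 92, 6, 2] cursor@5

Answer: 4 4 5 5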